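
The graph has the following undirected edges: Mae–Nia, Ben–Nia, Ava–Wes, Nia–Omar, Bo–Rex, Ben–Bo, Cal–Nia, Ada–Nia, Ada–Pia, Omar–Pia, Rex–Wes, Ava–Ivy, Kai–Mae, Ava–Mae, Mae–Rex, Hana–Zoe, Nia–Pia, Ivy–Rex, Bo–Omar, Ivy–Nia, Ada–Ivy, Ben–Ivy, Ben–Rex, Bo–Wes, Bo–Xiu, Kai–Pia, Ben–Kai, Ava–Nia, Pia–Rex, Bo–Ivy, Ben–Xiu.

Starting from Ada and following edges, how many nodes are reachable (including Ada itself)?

BFS from Ada visits: Ada, Pia, Nia, Ivy, Rex, Omar, Kai, Mae, Cal, Ben, Ava, Bo, Wes, Xiu
Reachable nodes: 14 of 16 total.

14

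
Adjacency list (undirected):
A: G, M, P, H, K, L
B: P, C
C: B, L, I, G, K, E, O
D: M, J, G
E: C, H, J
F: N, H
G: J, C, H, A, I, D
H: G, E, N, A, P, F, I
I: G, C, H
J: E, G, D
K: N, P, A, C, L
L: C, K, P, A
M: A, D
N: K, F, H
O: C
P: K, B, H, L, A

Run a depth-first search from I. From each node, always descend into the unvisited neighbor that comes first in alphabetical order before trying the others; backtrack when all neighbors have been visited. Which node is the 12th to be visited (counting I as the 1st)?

N

Visit I
I → C
C → B
B → P
P → A
A → G
G → D
D → J
J → E
E → H
H → F
F → N
N → K
K → L
D → M
C → O

Visit order: I, C, B, P, A, G, D, J, E, H, F, N, K, L, M, O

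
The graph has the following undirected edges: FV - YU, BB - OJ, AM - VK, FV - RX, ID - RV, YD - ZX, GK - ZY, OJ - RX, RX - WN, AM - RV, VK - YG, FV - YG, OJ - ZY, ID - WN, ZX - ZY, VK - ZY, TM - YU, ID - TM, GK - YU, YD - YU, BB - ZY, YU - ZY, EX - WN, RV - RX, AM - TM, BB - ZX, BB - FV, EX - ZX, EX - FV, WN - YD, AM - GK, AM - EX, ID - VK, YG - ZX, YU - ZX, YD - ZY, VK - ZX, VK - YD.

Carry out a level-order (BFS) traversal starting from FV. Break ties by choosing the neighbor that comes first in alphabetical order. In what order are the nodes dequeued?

Visit FV; enqueue BB, EX, RX, YG, YU → queue [BB, EX, RX, YG, YU]
Visit BB; enqueue OJ, ZX, ZY → queue [EX, RX, YG, YU, OJ, ZX, ZY]
Visit EX; enqueue AM, WN → queue [RX, YG, YU, OJ, ZX, ZY, AM, WN]
Visit RX; enqueue RV → queue [YG, YU, OJ, ZX, ZY, AM, WN, RV]
Visit YG; enqueue VK → queue [YU, OJ, ZX, ZY, AM, WN, RV, VK]
Visit YU; enqueue GK, TM, YD → queue [OJ, ZX, ZY, AM, WN, RV, VK, GK, TM, YD]
Visit OJ → queue [ZX, ZY, AM, WN, RV, VK, GK, TM, YD]
Visit ZX → queue [ZY, AM, WN, RV, VK, GK, TM, YD]
Visit ZY → queue [AM, WN, RV, VK, GK, TM, YD]
Visit AM → queue [WN, RV, VK, GK, TM, YD]
Visit WN; enqueue ID → queue [RV, VK, GK, TM, YD, ID]
Visit RV → queue [VK, GK, TM, YD, ID]
Visit VK → queue [GK, TM, YD, ID]
Visit GK → queue [TM, YD, ID]
Visit TM → queue [YD, ID]
Visit YD → queue [ID]
Visit ID → queue []

FV BB EX RX YG YU OJ ZX ZY AM WN RV VK GK TM YD ID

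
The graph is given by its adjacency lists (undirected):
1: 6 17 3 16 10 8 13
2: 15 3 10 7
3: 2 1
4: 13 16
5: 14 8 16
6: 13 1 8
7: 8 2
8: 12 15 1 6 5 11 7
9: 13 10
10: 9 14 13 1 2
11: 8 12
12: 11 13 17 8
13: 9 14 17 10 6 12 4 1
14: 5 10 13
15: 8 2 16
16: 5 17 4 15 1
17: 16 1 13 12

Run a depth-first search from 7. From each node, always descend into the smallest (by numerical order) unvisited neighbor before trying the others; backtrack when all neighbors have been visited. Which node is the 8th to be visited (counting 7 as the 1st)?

Visit 7
7 → 2
2 → 3
3 → 1
1 → 6
6 → 8
8 → 5
5 → 14
14 → 10
10 → 9
9 → 13
13 → 4
4 → 16
16 → 15
16 → 17
17 → 12
12 → 11

Visit order: 7, 2, 3, 1, 6, 8, 5, 14, 10, 9, 13, 4, 16, 15, 17, 12, 11

14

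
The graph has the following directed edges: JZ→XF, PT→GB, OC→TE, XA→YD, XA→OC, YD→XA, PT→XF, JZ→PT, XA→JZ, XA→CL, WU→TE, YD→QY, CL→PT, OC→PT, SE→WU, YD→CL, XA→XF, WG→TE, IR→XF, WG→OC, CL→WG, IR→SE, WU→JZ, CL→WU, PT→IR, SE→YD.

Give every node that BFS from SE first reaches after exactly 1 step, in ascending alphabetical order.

Level 0: SE
Level 1: WU, YD
Level 2: CL, JZ, QY, TE, XA
Level 3: OC, PT, WG, XF
Level 4: GB, IR

WU, YD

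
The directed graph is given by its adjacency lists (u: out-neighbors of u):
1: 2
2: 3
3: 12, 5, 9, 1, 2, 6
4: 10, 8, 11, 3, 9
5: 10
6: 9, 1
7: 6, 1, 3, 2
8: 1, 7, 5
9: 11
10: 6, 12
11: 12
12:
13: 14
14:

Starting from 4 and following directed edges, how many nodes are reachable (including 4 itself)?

BFS from 4 visits: 4, 11, 10, 9, 8, 3, 12, 6, 7, 5, 1, 2
Reachable nodes: 12 of 14 total.

12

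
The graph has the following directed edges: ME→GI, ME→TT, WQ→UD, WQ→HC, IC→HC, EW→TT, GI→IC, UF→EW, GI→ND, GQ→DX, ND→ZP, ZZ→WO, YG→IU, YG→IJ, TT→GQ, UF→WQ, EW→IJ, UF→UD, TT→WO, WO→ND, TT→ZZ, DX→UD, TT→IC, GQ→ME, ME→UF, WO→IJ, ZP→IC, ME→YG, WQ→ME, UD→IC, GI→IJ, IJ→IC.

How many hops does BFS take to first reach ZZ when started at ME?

2

Level 0: ME
Level 1: GI, TT, UF, YG
Level 2: EW, GQ, IC, IJ, IU, ND, UD, WO, WQ, ZZ
Level 3: DX, HC, ZP
ZZ first appears at level 2.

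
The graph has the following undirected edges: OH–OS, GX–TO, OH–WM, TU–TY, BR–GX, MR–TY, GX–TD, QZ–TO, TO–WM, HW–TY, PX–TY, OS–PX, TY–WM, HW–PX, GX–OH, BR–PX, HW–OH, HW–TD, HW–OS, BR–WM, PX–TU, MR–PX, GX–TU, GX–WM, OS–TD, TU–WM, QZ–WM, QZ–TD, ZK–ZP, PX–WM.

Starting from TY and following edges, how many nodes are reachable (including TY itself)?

13

BFS from TY visits: TY, WM, TU, PX, MR, HW, TO, QZ, OH, GX, BR, OS, TD
Reachable nodes: 13 of 15 total.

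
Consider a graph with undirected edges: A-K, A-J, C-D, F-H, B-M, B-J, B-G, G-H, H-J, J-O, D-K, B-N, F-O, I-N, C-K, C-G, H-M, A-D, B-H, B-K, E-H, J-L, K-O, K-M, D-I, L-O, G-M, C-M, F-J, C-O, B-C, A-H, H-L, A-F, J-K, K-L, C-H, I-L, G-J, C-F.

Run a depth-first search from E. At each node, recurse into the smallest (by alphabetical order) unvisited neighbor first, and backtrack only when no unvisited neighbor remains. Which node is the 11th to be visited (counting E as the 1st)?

K

Visit E
E → H
H → A
A → D
D → C
C → B
B → G
G → J
J → F
F → O
O → K
K → L
L → I
I → N
K → M

Visit order: E, H, A, D, C, B, G, J, F, O, K, L, I, N, M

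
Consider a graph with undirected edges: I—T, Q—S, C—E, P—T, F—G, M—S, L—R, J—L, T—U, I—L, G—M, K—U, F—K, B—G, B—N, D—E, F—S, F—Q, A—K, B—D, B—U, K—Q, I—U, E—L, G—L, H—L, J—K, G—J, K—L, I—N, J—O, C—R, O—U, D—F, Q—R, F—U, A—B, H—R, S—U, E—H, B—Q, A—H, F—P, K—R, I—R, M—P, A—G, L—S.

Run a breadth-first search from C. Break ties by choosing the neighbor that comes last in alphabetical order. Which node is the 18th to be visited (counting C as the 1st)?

Visit C; enqueue R, E → queue [R, E]
Visit R; enqueue Q, L, K, I, H → queue [E, Q, L, K, I, H]
Visit E; enqueue D → queue [Q, L, K, I, H, D]
Visit Q; enqueue S, F, B → queue [L, K, I, H, D, S, F, B]
Visit L; enqueue J, G → queue [K, I, H, D, S, F, B, J, G]
Visit K; enqueue U, A → queue [I, H, D, S, F, B, J, G, U, A]
Visit I; enqueue T, N → queue [H, D, S, F, B, J, G, U, A, T, N]
Visit H → queue [D, S, F, B, J, G, U, A, T, N]
Visit D → queue [S, F, B, J, G, U, A, T, N]
Visit S; enqueue M → queue [F, B, J, G, U, A, T, N, M]
Visit F; enqueue P → queue [B, J, G, U, A, T, N, M, P]
Visit B → queue [J, G, U, A, T, N, M, P]
Visit J; enqueue O → queue [G, U, A, T, N, M, P, O]
Visit G → queue [U, A, T, N, M, P, O]
Visit U → queue [A, T, N, M, P, O]
Visit A → queue [T, N, M, P, O]
Visit T → queue [N, M, P, O]
Visit N → queue [M, P, O]
Visit M → queue [P, O]
Visit P → queue [O]
Visit O → queue []

Visit order: C, R, E, Q, L, K, I, H, D, S, F, B, J, G, U, A, T, N, M, P, O

N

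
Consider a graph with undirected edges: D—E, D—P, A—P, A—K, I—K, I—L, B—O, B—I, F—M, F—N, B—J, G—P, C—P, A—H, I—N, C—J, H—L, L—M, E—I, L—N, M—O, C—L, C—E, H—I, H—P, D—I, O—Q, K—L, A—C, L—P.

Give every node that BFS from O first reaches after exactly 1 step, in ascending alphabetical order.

Level 0: O
Level 1: B, M, Q
Level 2: F, I, J, L
Level 3: C, D, E, H, K, N, P
Level 4: A, G

B, M, Q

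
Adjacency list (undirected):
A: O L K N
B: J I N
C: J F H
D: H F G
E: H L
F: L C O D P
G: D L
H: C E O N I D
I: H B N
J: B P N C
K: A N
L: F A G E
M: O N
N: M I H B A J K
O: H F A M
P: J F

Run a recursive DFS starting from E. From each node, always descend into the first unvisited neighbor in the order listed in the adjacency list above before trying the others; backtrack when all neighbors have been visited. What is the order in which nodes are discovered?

Visit E
E → H
H → C
C → J
J → B
B → I
I → N
N → M
M → O
O → F
F → L
L → A
A → K
L → G
G → D
F → P

E -> H -> C -> J -> B -> I -> N -> M -> O -> F -> L -> A -> K -> G -> D -> P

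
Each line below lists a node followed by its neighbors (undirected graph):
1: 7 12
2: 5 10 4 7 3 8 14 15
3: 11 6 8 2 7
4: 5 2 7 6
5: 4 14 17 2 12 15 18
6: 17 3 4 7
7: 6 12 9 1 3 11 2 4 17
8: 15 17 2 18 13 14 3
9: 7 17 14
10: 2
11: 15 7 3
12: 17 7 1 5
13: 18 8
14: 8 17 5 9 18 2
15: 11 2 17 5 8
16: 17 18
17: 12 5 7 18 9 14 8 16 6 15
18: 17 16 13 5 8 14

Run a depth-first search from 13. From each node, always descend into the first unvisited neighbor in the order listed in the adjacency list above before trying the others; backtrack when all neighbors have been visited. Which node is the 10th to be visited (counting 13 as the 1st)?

2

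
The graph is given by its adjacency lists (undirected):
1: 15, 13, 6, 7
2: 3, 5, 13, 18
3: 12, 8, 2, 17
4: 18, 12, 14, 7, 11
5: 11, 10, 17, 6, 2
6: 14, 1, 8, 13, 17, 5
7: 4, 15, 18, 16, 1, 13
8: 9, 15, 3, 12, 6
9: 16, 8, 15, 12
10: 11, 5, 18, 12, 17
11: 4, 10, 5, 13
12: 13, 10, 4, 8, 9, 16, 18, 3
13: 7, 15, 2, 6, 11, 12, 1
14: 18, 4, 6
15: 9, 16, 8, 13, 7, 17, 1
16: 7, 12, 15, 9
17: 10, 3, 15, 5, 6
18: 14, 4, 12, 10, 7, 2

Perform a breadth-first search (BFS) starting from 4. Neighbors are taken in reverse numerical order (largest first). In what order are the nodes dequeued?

4 -> 18 -> 14 -> 12 -> 11 -> 7 -> 10 -> 2 -> 6 -> 16 -> 13 -> 9 -> 8 -> 3 -> 5 -> 15 -> 1 -> 17

Visit 4; enqueue 18, 14, 12, 11, 7 → queue [18, 14, 12, 11, 7]
Visit 18; enqueue 10, 2 → queue [14, 12, 11, 7, 10, 2]
Visit 14; enqueue 6 → queue [12, 11, 7, 10, 2, 6]
Visit 12; enqueue 16, 13, 9, 8, 3 → queue [11, 7, 10, 2, 6, 16, 13, 9, 8, 3]
Visit 11; enqueue 5 → queue [7, 10, 2, 6, 16, 13, 9, 8, 3, 5]
Visit 7; enqueue 15, 1 → queue [10, 2, 6, 16, 13, 9, 8, 3, 5, 15, 1]
Visit 10; enqueue 17 → queue [2, 6, 16, 13, 9, 8, 3, 5, 15, 1, 17]
Visit 2 → queue [6, 16, 13, 9, 8, 3, 5, 15, 1, 17]
Visit 6 → queue [16, 13, 9, 8, 3, 5, 15, 1, 17]
Visit 16 → queue [13, 9, 8, 3, 5, 15, 1, 17]
Visit 13 → queue [9, 8, 3, 5, 15, 1, 17]
Visit 9 → queue [8, 3, 5, 15, 1, 17]
Visit 8 → queue [3, 5, 15, 1, 17]
Visit 3 → queue [5, 15, 1, 17]
Visit 5 → queue [15, 1, 17]
Visit 15 → queue [1, 17]
Visit 1 → queue [17]
Visit 17 → queue []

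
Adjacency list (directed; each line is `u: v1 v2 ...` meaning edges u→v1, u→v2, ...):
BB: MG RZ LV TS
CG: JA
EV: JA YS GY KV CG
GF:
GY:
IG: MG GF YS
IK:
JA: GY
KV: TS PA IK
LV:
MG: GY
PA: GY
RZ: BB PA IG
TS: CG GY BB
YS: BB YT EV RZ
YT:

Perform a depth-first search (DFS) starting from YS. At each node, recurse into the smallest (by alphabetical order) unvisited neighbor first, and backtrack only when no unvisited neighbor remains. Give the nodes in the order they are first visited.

YS, BB, LV, MG, GY, RZ, IG, GF, PA, TS, CG, JA, EV, KV, IK, YT

Visit YS
YS → BB
BB → LV
BB → MG
MG → GY
BB → RZ
RZ → IG
IG → GF
RZ → PA
BB → TS
TS → CG
CG → JA
YS → EV
EV → KV
KV → IK
YS → YT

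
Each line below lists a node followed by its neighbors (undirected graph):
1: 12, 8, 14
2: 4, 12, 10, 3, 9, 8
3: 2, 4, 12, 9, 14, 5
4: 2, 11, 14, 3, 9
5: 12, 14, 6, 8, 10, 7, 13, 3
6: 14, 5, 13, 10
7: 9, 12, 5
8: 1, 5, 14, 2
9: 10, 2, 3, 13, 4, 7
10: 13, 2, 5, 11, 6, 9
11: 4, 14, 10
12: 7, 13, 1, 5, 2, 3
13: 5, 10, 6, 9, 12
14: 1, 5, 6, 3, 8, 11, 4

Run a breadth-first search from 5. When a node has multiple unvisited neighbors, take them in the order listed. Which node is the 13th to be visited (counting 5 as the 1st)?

Visit 5; enqueue 12, 14, 6, 8, 10, 7, 13, 3 → queue [12, 14, 6, 8, 10, 7, 13, 3]
Visit 12; enqueue 1, 2 → queue [14, 6, 8, 10, 7, 13, 3, 1, 2]
Visit 14; enqueue 11, 4 → queue [6, 8, 10, 7, 13, 3, 1, 2, 11, 4]
Visit 6 → queue [8, 10, 7, 13, 3, 1, 2, 11, 4]
Visit 8 → queue [10, 7, 13, 3, 1, 2, 11, 4]
Visit 10; enqueue 9 → queue [7, 13, 3, 1, 2, 11, 4, 9]
Visit 7 → queue [13, 3, 1, 2, 11, 4, 9]
Visit 13 → queue [3, 1, 2, 11, 4, 9]
Visit 3 → queue [1, 2, 11, 4, 9]
Visit 1 → queue [2, 11, 4, 9]
Visit 2 → queue [11, 4, 9]
Visit 11 → queue [4, 9]
Visit 4 → queue [9]
Visit 9 → queue []

Visit order: 5, 12, 14, 6, 8, 10, 7, 13, 3, 1, 2, 11, 4, 9

4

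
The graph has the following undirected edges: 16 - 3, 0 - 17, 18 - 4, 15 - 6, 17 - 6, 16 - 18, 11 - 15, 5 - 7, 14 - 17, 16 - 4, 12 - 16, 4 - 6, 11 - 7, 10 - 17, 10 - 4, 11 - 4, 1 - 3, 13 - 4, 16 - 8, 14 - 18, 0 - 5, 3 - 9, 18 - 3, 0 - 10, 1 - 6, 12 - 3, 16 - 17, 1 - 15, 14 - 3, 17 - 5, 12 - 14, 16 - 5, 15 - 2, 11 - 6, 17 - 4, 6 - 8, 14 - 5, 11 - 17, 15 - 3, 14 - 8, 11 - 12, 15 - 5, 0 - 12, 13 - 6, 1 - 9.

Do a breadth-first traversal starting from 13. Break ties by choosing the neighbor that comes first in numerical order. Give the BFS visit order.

13 → 4 → 6 → 10 → 11 → 16 → 17 → 18 → 1 → 8 → 15 → 0 → 7 → 12 → 3 → 5 → 14 → 9 → 2

Visit 13; enqueue 4, 6 → queue [4, 6]
Visit 4; enqueue 10, 11, 16, 17, 18 → queue [6, 10, 11, 16, 17, 18]
Visit 6; enqueue 1, 8, 15 → queue [10, 11, 16, 17, 18, 1, 8, 15]
Visit 10; enqueue 0 → queue [11, 16, 17, 18, 1, 8, 15, 0]
Visit 11; enqueue 7, 12 → queue [16, 17, 18, 1, 8, 15, 0, 7, 12]
Visit 16; enqueue 3, 5 → queue [17, 18, 1, 8, 15, 0, 7, 12, 3, 5]
Visit 17; enqueue 14 → queue [18, 1, 8, 15, 0, 7, 12, 3, 5, 14]
Visit 18 → queue [1, 8, 15, 0, 7, 12, 3, 5, 14]
Visit 1; enqueue 9 → queue [8, 15, 0, 7, 12, 3, 5, 14, 9]
Visit 8 → queue [15, 0, 7, 12, 3, 5, 14, 9]
Visit 15; enqueue 2 → queue [0, 7, 12, 3, 5, 14, 9, 2]
Visit 0 → queue [7, 12, 3, 5, 14, 9, 2]
Visit 7 → queue [12, 3, 5, 14, 9, 2]
Visit 12 → queue [3, 5, 14, 9, 2]
Visit 3 → queue [5, 14, 9, 2]
Visit 5 → queue [14, 9, 2]
Visit 14 → queue [9, 2]
Visit 9 → queue [2]
Visit 2 → queue []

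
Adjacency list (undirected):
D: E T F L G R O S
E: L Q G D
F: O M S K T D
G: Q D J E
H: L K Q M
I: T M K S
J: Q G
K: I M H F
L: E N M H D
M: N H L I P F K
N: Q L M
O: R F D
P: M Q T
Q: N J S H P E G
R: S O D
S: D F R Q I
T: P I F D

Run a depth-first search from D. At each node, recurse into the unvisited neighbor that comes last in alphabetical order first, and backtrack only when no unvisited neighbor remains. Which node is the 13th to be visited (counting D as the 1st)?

Visit D
D → T
T → P
P → Q
Q → S
S → R
R → O
O → F
F → M
M → N
N → L
L → H
H → K
K → I
L → E
E → G
G → J

Visit order: D, T, P, Q, S, R, O, F, M, N, L, H, K, I, E, G, J

K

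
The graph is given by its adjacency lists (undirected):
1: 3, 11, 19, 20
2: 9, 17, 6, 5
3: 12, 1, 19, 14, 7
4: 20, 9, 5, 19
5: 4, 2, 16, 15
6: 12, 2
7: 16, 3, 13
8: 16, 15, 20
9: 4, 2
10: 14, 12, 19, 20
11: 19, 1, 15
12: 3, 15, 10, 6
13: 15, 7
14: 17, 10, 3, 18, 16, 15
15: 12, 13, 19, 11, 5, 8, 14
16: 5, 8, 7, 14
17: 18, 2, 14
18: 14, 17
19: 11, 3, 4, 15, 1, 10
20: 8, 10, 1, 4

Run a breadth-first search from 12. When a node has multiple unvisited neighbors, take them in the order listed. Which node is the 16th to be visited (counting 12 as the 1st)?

Visit 12; enqueue 3, 15, 10, 6 → queue [3, 15, 10, 6]
Visit 3; enqueue 1, 19, 14, 7 → queue [15, 10, 6, 1, 19, 14, 7]
Visit 15; enqueue 13, 11, 5, 8 → queue [10, 6, 1, 19, 14, 7, 13, 11, 5, 8]
Visit 10; enqueue 20 → queue [6, 1, 19, 14, 7, 13, 11, 5, 8, 20]
Visit 6; enqueue 2 → queue [1, 19, 14, 7, 13, 11, 5, 8, 20, 2]
Visit 1 → queue [19, 14, 7, 13, 11, 5, 8, 20, 2]
Visit 19; enqueue 4 → queue [14, 7, 13, 11, 5, 8, 20, 2, 4]
Visit 14; enqueue 17, 18, 16 → queue [7, 13, 11, 5, 8, 20, 2, 4, 17, 18, 16]
Visit 7 → queue [13, 11, 5, 8, 20, 2, 4, 17, 18, 16]
Visit 13 → queue [11, 5, 8, 20, 2, 4, 17, 18, 16]
Visit 11 → queue [5, 8, 20, 2, 4, 17, 18, 16]
Visit 5 → queue [8, 20, 2, 4, 17, 18, 16]
Visit 8 → queue [20, 2, 4, 17, 18, 16]
Visit 20 → queue [2, 4, 17, 18, 16]
Visit 2; enqueue 9 → queue [4, 17, 18, 16, 9]
Visit 4 → queue [17, 18, 16, 9]
Visit 17 → queue [18, 16, 9]
Visit 18 → queue [16, 9]
Visit 16 → queue [9]
Visit 9 → queue []

Visit order: 12, 3, 15, 10, 6, 1, 19, 14, 7, 13, 11, 5, 8, 20, 2, 4, 17, 18, 16, 9

4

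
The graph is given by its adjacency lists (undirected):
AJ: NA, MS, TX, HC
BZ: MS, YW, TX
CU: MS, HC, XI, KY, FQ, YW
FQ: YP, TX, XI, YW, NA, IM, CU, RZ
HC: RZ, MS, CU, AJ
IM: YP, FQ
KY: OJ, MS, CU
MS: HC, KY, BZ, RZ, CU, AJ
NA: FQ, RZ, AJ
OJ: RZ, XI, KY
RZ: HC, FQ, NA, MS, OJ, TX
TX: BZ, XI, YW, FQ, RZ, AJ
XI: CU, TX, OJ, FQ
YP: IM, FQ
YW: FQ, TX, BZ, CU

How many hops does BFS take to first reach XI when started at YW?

2

Level 0: YW
Level 1: BZ, CU, FQ, TX
Level 2: AJ, HC, IM, KY, MS, NA, RZ, XI, YP
Level 3: OJ
XI first appears at level 2.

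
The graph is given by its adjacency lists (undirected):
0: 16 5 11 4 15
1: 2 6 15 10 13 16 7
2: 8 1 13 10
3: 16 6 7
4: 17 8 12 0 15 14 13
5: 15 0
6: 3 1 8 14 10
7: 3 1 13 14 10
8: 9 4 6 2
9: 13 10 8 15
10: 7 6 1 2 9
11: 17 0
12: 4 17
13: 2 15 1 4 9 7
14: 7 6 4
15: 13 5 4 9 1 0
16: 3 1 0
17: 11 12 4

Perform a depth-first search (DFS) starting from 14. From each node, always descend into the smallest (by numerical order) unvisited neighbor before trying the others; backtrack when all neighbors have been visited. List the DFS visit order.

Visit 14
14 → 4
4 → 0
0 → 5
5 → 15
15 → 1
1 → 2
2 → 8
8 → 6
6 → 3
3 → 7
7 → 10
10 → 9
9 → 13
3 → 16
0 → 11
11 → 17
17 → 12

14 4 0 5 15 1 2 8 6 3 7 10 9 13 16 11 17 12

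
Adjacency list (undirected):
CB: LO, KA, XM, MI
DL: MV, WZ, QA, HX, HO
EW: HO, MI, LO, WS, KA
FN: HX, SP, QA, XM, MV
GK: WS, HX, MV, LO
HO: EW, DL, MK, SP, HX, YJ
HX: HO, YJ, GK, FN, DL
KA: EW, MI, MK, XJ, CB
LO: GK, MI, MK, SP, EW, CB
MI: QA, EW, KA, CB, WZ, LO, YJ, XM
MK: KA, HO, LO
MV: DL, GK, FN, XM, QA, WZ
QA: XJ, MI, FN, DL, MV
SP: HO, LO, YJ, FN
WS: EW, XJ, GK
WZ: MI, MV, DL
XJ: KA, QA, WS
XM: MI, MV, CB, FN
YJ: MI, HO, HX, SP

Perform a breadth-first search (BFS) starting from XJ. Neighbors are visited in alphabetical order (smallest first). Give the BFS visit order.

XJ -> KA -> QA -> WS -> CB -> EW -> MI -> MK -> DL -> FN -> MV -> GK -> LO -> XM -> HO -> WZ -> YJ -> HX -> SP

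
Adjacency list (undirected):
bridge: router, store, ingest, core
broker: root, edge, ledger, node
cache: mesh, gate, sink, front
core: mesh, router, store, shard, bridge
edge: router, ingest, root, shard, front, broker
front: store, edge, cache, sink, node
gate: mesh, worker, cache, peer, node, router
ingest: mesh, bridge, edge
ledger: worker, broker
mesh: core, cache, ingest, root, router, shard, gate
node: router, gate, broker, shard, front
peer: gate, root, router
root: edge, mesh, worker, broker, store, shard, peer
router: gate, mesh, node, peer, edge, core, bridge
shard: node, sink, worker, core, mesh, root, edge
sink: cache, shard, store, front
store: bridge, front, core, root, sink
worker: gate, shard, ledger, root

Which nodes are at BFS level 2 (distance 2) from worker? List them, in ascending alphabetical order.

Level 0: worker
Level 1: gate, ledger, root, shard
Level 2: broker, cache, core, edge, mesh, node, peer, router, sink, store
Level 3: bridge, front, ingest

broker, cache, core, edge, mesh, node, peer, router, sink, store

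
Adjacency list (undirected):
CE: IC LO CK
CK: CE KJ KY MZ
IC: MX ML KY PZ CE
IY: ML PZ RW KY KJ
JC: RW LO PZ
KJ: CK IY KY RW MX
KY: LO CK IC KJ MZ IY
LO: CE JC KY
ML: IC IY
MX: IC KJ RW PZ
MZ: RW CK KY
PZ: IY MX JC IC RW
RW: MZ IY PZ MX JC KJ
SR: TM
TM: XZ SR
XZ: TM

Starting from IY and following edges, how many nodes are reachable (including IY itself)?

13

BFS from IY visits: IY, KJ, KY, ML, PZ, RW, CK, MX, IC, LO, MZ, JC, CE
Reachable nodes: 13 of 16 total.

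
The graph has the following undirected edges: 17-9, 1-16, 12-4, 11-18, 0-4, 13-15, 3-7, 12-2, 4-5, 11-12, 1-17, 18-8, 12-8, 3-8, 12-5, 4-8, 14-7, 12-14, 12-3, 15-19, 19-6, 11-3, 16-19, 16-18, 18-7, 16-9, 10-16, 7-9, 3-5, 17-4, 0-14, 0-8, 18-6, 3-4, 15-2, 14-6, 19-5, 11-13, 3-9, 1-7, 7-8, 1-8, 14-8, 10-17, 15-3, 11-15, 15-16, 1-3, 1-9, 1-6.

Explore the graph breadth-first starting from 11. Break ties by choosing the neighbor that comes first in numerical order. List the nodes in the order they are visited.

11 → 3 → 12 → 13 → 15 → 18 → 1 → 4 → 5 → 7 → 8 → 9 → 2 → 14 → 16 → 19 → 6 → 17 → 0 → 10

Visit 11; enqueue 3, 12, 13, 15, 18 → queue [3, 12, 13, 15, 18]
Visit 3; enqueue 1, 4, 5, 7, 8, 9 → queue [12, 13, 15, 18, 1, 4, 5, 7, 8, 9]
Visit 12; enqueue 2, 14 → queue [13, 15, 18, 1, 4, 5, 7, 8, 9, 2, 14]
Visit 13 → queue [15, 18, 1, 4, 5, 7, 8, 9, 2, 14]
Visit 15; enqueue 16, 19 → queue [18, 1, 4, 5, 7, 8, 9, 2, 14, 16, 19]
Visit 18; enqueue 6 → queue [1, 4, 5, 7, 8, 9, 2, 14, 16, 19, 6]
Visit 1; enqueue 17 → queue [4, 5, 7, 8, 9, 2, 14, 16, 19, 6, 17]
Visit 4; enqueue 0 → queue [5, 7, 8, 9, 2, 14, 16, 19, 6, 17, 0]
Visit 5 → queue [7, 8, 9, 2, 14, 16, 19, 6, 17, 0]
Visit 7 → queue [8, 9, 2, 14, 16, 19, 6, 17, 0]
Visit 8 → queue [9, 2, 14, 16, 19, 6, 17, 0]
Visit 9 → queue [2, 14, 16, 19, 6, 17, 0]
Visit 2 → queue [14, 16, 19, 6, 17, 0]
Visit 14 → queue [16, 19, 6, 17, 0]
Visit 16; enqueue 10 → queue [19, 6, 17, 0, 10]
Visit 19 → queue [6, 17, 0, 10]
Visit 6 → queue [17, 0, 10]
Visit 17 → queue [0, 10]
Visit 0 → queue [10]
Visit 10 → queue []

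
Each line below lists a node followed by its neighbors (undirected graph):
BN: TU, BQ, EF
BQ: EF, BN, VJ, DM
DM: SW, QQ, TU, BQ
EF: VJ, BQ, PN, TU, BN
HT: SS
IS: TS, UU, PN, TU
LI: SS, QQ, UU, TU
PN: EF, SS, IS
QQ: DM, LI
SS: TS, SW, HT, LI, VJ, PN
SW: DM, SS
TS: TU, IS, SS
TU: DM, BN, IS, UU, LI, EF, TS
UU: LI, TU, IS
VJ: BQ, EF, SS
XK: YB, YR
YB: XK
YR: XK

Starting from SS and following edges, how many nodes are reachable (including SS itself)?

BFS from SS visits: SS, TS, SW, HT, LI, VJ, PN, TU, IS, DM, QQ, UU, BQ, EF, BN
Reachable nodes: 15 of 18 total.

15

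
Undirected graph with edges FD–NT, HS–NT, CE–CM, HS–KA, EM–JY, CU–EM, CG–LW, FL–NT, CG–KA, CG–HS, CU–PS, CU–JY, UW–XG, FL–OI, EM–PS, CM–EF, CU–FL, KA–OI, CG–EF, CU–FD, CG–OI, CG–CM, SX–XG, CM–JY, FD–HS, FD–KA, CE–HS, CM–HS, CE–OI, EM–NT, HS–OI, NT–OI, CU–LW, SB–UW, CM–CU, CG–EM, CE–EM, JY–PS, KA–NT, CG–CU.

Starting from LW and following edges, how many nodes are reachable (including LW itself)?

15

BFS from LW visits: LW, CU, CG, PS, JY, FL, FD, EM, CM, OI, KA, HS, EF, NT, CE
Reachable nodes: 15 of 19 total.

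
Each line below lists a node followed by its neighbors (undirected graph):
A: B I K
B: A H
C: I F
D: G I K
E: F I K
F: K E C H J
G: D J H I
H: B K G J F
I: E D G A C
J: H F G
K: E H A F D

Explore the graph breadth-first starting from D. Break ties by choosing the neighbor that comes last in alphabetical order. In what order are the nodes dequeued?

D → K → I → G → H → F → E → A → C → J → B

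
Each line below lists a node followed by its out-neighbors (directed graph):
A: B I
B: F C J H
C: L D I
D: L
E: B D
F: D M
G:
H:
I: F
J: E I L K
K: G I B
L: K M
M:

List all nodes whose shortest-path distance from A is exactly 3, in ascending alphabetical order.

Level 0: A
Level 1: B, I
Level 2: C, F, H, J
Level 3: D, E, K, L, M
Level 4: G

D, E, K, L, M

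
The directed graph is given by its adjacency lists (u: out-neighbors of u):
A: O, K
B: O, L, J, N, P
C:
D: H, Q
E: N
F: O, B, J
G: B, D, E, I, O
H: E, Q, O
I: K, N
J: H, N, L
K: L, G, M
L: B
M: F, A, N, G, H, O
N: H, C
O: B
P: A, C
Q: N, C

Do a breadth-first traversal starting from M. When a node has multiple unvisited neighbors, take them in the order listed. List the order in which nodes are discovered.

M → F → A → N → G → H → O → B → J → K → C → D → E → I → Q → L → P

Visit M; enqueue F, A, N, G, H, O → queue [F, A, N, G, H, O]
Visit F; enqueue B, J → queue [A, N, G, H, O, B, J]
Visit A; enqueue K → queue [N, G, H, O, B, J, K]
Visit N; enqueue C → queue [G, H, O, B, J, K, C]
Visit G; enqueue D, E, I → queue [H, O, B, J, K, C, D, E, I]
Visit H; enqueue Q → queue [O, B, J, K, C, D, E, I, Q]
Visit O → queue [B, J, K, C, D, E, I, Q]
Visit B; enqueue L, P → queue [J, K, C, D, E, I, Q, L, P]
Visit J → queue [K, C, D, E, I, Q, L, P]
Visit K → queue [C, D, E, I, Q, L, P]
Visit C → queue [D, E, I, Q, L, P]
Visit D → queue [E, I, Q, L, P]
Visit E → queue [I, Q, L, P]
Visit I → queue [Q, L, P]
Visit Q → queue [L, P]
Visit L → queue [P]
Visit P → queue []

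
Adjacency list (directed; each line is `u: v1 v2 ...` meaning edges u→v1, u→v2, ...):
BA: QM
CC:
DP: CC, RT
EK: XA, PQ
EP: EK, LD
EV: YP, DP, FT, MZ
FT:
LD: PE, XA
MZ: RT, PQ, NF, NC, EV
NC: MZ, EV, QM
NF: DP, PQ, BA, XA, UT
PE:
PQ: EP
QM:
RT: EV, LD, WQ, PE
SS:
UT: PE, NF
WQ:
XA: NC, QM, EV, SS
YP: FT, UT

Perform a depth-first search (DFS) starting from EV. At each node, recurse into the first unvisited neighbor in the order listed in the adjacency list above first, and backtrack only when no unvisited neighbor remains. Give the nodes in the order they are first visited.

EV, YP, FT, UT, PE, NF, DP, CC, RT, LD, XA, NC, MZ, PQ, EP, EK, QM, SS, WQ, BA

Visit EV
EV → YP
YP → FT
YP → UT
UT → PE
UT → NF
NF → DP
DP → CC
DP → RT
RT → LD
LD → XA
XA → NC
NC → MZ
MZ → PQ
PQ → EP
EP → EK
NC → QM
XA → SS
RT → WQ
NF → BA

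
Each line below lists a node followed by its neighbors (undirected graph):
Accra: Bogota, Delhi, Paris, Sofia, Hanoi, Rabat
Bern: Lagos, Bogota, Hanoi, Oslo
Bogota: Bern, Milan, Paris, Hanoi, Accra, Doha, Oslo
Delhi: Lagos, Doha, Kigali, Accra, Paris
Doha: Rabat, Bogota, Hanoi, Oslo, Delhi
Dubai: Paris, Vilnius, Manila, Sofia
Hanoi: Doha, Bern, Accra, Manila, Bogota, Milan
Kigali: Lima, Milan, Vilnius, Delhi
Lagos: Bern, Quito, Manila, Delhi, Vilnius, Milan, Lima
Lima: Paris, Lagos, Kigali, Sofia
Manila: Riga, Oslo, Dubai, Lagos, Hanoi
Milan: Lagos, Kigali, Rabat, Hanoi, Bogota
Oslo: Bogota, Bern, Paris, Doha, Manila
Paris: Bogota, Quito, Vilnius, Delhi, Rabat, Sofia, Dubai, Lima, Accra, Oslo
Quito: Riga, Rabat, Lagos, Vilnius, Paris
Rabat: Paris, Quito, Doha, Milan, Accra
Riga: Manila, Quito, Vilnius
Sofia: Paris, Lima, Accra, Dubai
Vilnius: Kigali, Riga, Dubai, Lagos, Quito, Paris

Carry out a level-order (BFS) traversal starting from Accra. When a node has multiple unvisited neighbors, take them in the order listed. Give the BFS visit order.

Accra, Bogota, Delhi, Paris, Sofia, Hanoi, Rabat, Bern, Milan, Doha, Oslo, Lagos, Kigali, Quito, Vilnius, Dubai, Lima, Manila, Riga

Visit Accra; enqueue Bogota, Delhi, Paris, Sofia, Hanoi, Rabat → queue [Bogota, Delhi, Paris, Sofia, Hanoi, Rabat]
Visit Bogota; enqueue Bern, Milan, Doha, Oslo → queue [Delhi, Paris, Sofia, Hanoi, Rabat, Bern, Milan, Doha, Oslo]
Visit Delhi; enqueue Lagos, Kigali → queue [Paris, Sofia, Hanoi, Rabat, Bern, Milan, Doha, Oslo, Lagos, Kigali]
Visit Paris; enqueue Quito, Vilnius, Dubai, Lima → queue [Sofia, Hanoi, Rabat, Bern, Milan, Doha, Oslo, Lagos, Kigali, Quito, Vilnius, Dubai, Lima]
Visit Sofia → queue [Hanoi, Rabat, Bern, Milan, Doha, Oslo, Lagos, Kigali, Quito, Vilnius, Dubai, Lima]
Visit Hanoi; enqueue Manila → queue [Rabat, Bern, Milan, Doha, Oslo, Lagos, Kigali, Quito, Vilnius, Dubai, Lima, Manila]
Visit Rabat → queue [Bern, Milan, Doha, Oslo, Lagos, Kigali, Quito, Vilnius, Dubai, Lima, Manila]
Visit Bern → queue [Milan, Doha, Oslo, Lagos, Kigali, Quito, Vilnius, Dubai, Lima, Manila]
Visit Milan → queue [Doha, Oslo, Lagos, Kigali, Quito, Vilnius, Dubai, Lima, Manila]
Visit Doha → queue [Oslo, Lagos, Kigali, Quito, Vilnius, Dubai, Lima, Manila]
Visit Oslo → queue [Lagos, Kigali, Quito, Vilnius, Dubai, Lima, Manila]
Visit Lagos → queue [Kigali, Quito, Vilnius, Dubai, Lima, Manila]
Visit Kigali → queue [Quito, Vilnius, Dubai, Lima, Manila]
Visit Quito; enqueue Riga → queue [Vilnius, Dubai, Lima, Manila, Riga]
Visit Vilnius → queue [Dubai, Lima, Manila, Riga]
Visit Dubai → queue [Lima, Manila, Riga]
Visit Lima → queue [Manila, Riga]
Visit Manila → queue [Riga]
Visit Riga → queue []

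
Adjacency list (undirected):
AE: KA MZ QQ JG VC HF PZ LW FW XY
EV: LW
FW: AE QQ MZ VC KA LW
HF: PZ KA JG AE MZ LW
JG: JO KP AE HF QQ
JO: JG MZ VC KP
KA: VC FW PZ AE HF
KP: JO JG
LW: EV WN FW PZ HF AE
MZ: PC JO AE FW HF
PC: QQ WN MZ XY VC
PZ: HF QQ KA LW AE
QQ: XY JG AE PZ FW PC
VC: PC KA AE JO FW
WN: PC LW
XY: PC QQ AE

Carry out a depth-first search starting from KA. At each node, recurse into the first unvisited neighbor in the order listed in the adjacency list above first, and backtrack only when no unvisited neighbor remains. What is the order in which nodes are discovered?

KA, VC, PC, QQ, XY, AE, MZ, JO, JG, KP, HF, PZ, LW, EV, WN, FW

Visit KA
KA → VC
VC → PC
PC → QQ
QQ → XY
XY → AE
AE → MZ
MZ → JO
JO → JG
JG → KP
JG → HF
HF → PZ
PZ → LW
LW → EV
LW → WN
LW → FW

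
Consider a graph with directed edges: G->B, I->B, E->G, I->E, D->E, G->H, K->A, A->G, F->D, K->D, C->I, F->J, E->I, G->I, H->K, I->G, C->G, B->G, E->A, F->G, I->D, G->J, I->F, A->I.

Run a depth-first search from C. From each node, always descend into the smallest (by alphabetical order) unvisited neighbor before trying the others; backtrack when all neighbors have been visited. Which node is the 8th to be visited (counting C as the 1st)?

D

Visit C
C → G
G → B
G → H
H → K
K → A
A → I
I → D
D → E
I → F
F → J

Visit order: C, G, B, H, K, A, I, D, E, F, J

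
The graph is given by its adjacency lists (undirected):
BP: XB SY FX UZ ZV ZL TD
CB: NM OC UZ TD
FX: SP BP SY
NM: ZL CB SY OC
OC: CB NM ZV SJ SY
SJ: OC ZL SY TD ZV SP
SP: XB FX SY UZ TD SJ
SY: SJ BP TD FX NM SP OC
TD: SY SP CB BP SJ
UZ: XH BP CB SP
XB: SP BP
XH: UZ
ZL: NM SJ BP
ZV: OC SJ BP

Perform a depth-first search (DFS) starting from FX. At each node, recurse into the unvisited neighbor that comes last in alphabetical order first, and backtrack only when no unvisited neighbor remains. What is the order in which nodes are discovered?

Visit FX
FX → SY
SY → TD
TD → SP
SP → XB
XB → BP
BP → ZV
ZV → SJ
SJ → ZL
ZL → NM
NM → OC
OC → CB
CB → UZ
UZ → XH

FX SY TD SP XB BP ZV SJ ZL NM OC CB UZ XH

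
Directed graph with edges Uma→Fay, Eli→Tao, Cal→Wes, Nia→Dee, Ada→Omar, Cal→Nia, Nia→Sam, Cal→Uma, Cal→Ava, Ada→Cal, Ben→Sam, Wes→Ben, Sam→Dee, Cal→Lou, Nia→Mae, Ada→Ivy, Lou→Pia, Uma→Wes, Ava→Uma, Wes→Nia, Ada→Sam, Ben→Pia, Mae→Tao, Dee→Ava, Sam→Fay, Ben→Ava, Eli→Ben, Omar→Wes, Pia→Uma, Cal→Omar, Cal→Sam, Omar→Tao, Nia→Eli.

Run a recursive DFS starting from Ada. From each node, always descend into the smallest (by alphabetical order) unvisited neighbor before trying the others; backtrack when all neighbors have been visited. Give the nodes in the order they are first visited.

Visit Ada
Ada → Cal
Cal → Ava
Ava → Uma
Uma → Fay
Uma → Wes
Wes → Ben
Ben → Pia
Ben → Sam
Sam → Dee
Wes → Nia
Nia → Eli
Eli → Tao
Nia → Mae
Cal → Lou
Cal → Omar
Ada → Ivy

Ada Cal Ava Uma Fay Wes Ben Pia Sam Dee Nia Eli Tao Mae Lou Omar Ivy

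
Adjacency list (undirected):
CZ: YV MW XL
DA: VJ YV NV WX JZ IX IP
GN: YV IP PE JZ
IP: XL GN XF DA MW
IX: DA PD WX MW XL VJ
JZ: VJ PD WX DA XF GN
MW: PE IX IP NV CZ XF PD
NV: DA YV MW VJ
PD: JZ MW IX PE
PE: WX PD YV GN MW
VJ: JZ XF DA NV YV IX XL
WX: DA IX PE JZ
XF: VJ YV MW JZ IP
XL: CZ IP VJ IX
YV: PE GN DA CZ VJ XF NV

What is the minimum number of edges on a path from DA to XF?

Level 0: DA
Level 1: IP, IX, JZ, NV, VJ, WX, YV
Level 2: CZ, GN, MW, PD, PE, XF, XL
XF first appears at level 2.

2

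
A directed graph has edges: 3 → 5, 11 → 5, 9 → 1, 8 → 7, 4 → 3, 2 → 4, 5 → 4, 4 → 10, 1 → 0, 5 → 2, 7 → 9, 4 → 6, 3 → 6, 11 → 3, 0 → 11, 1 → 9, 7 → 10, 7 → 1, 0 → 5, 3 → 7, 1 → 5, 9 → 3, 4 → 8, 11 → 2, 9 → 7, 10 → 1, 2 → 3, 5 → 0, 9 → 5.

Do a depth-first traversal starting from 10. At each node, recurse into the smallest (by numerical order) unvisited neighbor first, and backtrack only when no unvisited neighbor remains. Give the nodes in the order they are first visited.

10 -> 1 -> 0 -> 5 -> 2 -> 3 -> 6 -> 7 -> 9 -> 4 -> 8 -> 11

Visit 10
10 → 1
1 → 0
0 → 5
5 → 2
2 → 3
3 → 6
3 → 7
7 → 9
2 → 4
4 → 8
0 → 11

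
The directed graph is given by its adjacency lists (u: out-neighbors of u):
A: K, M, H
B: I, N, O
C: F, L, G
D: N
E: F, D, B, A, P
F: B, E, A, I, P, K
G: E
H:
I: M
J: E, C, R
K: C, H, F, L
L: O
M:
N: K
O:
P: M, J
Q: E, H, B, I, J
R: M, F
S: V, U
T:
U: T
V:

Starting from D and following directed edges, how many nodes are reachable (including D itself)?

17

BFS from D visits: D, N, K, C, H, F, L, G, B, E, A, I, P, O, M, J, R
Reachable nodes: 17 of 22 total.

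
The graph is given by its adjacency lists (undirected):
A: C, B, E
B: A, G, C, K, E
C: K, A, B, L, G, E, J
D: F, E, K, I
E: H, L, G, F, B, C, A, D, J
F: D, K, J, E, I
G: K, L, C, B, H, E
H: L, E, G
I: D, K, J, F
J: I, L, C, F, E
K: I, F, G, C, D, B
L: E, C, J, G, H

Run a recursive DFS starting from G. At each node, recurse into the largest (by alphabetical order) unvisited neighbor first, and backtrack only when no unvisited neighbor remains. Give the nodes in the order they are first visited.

Visit G
G → L
L → J
J → I
I → K
K → F
F → E
E → H
E → D
E → C
C → B
B → A

G, L, J, I, K, F, E, H, D, C, B, A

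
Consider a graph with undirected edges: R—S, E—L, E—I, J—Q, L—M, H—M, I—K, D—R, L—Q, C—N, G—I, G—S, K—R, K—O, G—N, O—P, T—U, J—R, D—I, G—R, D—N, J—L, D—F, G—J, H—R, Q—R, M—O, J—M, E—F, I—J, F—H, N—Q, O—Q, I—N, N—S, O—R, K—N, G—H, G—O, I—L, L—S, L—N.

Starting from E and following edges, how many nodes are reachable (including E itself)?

17

BFS from E visits: E, F, I, L, D, H, G, J, K, N, M, Q, S, R, O, C, P
Reachable nodes: 17 of 19 total.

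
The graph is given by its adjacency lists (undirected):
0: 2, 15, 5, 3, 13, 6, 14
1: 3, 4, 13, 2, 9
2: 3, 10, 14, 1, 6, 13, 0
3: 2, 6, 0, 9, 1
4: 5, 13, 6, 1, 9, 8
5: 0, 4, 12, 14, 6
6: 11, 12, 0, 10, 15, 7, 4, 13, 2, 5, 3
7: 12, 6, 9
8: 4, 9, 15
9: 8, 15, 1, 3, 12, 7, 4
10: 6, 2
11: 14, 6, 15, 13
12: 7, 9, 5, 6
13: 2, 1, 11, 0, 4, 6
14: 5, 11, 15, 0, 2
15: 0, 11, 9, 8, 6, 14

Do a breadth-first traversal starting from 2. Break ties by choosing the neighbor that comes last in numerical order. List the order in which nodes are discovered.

Visit 2; enqueue 14, 13, 10, 6, 3, 1, 0 → queue [14, 13, 10, 6, 3, 1, 0]
Visit 14; enqueue 15, 11, 5 → queue [13, 10, 6, 3, 1, 0, 15, 11, 5]
Visit 13; enqueue 4 → queue [10, 6, 3, 1, 0, 15, 11, 5, 4]
Visit 10 → queue [6, 3, 1, 0, 15, 11, 5, 4]
Visit 6; enqueue 12, 7 → queue [3, 1, 0, 15, 11, 5, 4, 12, 7]
Visit 3; enqueue 9 → queue [1, 0, 15, 11, 5, 4, 12, 7, 9]
Visit 1 → queue [0, 15, 11, 5, 4, 12, 7, 9]
Visit 0 → queue [15, 11, 5, 4, 12, 7, 9]
Visit 15; enqueue 8 → queue [11, 5, 4, 12, 7, 9, 8]
Visit 11 → queue [5, 4, 12, 7, 9, 8]
Visit 5 → queue [4, 12, 7, 9, 8]
Visit 4 → queue [12, 7, 9, 8]
Visit 12 → queue [7, 9, 8]
Visit 7 → queue [9, 8]
Visit 9 → queue [8]
Visit 8 → queue []

2 14 13 10 6 3 1 0 15 11 5 4 12 7 9 8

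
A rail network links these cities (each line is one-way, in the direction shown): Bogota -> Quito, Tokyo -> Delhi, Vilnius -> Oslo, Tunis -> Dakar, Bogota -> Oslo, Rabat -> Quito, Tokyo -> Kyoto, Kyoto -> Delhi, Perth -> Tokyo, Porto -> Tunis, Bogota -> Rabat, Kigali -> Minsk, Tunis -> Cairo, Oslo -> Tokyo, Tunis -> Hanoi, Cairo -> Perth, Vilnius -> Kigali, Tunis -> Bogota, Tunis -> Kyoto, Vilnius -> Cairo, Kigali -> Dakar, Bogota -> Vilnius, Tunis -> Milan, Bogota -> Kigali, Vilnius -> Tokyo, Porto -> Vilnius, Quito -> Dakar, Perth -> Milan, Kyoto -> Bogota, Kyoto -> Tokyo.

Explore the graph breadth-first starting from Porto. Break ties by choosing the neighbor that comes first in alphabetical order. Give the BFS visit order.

Visit Porto; enqueue Tunis, Vilnius → queue [Tunis, Vilnius]
Visit Tunis; enqueue Bogota, Cairo, Dakar, Hanoi, Kyoto, Milan → queue [Vilnius, Bogota, Cairo, Dakar, Hanoi, Kyoto, Milan]
Visit Vilnius; enqueue Kigali, Oslo, Tokyo → queue [Bogota, Cairo, Dakar, Hanoi, Kyoto, Milan, Kigali, Oslo, Tokyo]
Visit Bogota; enqueue Quito, Rabat → queue [Cairo, Dakar, Hanoi, Kyoto, Milan, Kigali, Oslo, Tokyo, Quito, Rabat]
Visit Cairo; enqueue Perth → queue [Dakar, Hanoi, Kyoto, Milan, Kigali, Oslo, Tokyo, Quito, Rabat, Perth]
Visit Dakar → queue [Hanoi, Kyoto, Milan, Kigali, Oslo, Tokyo, Quito, Rabat, Perth]
Visit Hanoi → queue [Kyoto, Milan, Kigali, Oslo, Tokyo, Quito, Rabat, Perth]
Visit Kyoto; enqueue Delhi → queue [Milan, Kigali, Oslo, Tokyo, Quito, Rabat, Perth, Delhi]
Visit Milan → queue [Kigali, Oslo, Tokyo, Quito, Rabat, Perth, Delhi]
Visit Kigali; enqueue Minsk → queue [Oslo, Tokyo, Quito, Rabat, Perth, Delhi, Minsk]
Visit Oslo → queue [Tokyo, Quito, Rabat, Perth, Delhi, Minsk]
Visit Tokyo → queue [Quito, Rabat, Perth, Delhi, Minsk]
Visit Quito → queue [Rabat, Perth, Delhi, Minsk]
Visit Rabat → queue [Perth, Delhi, Minsk]
Visit Perth → queue [Delhi, Minsk]
Visit Delhi → queue [Minsk]
Visit Minsk → queue []

Porto, Tunis, Vilnius, Bogota, Cairo, Dakar, Hanoi, Kyoto, Milan, Kigali, Oslo, Tokyo, Quito, Rabat, Perth, Delhi, Minsk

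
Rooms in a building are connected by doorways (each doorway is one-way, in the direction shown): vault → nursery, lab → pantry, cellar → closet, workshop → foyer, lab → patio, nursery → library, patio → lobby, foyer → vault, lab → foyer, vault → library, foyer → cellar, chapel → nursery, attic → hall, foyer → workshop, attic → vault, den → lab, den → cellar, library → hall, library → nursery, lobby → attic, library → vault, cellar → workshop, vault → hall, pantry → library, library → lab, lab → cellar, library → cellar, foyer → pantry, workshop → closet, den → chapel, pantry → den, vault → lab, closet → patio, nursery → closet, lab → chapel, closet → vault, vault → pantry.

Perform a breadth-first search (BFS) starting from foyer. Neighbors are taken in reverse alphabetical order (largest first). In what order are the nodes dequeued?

Visit foyer; enqueue workshop, vault, pantry, cellar → queue [workshop, vault, pantry, cellar]
Visit workshop; enqueue closet → queue [vault, pantry, cellar, closet]
Visit vault; enqueue nursery, library, lab, hall → queue [pantry, cellar, closet, nursery, library, lab, hall]
Visit pantry; enqueue den → queue [cellar, closet, nursery, library, lab, hall, den]
Visit cellar → queue [closet, nursery, library, lab, hall, den]
Visit closet; enqueue patio → queue [nursery, library, lab, hall, den, patio]
Visit nursery → queue [library, lab, hall, den, patio]
Visit library → queue [lab, hall, den, patio]
Visit lab; enqueue chapel → queue [hall, den, patio, chapel]
Visit hall → queue [den, patio, chapel]
Visit den → queue [patio, chapel]
Visit patio; enqueue lobby → queue [chapel, lobby]
Visit chapel → queue [lobby]
Visit lobby; enqueue attic → queue [attic]
Visit attic → queue []

foyer -> workshop -> vault -> pantry -> cellar -> closet -> nursery -> library -> lab -> hall -> den -> patio -> chapel -> lobby -> attic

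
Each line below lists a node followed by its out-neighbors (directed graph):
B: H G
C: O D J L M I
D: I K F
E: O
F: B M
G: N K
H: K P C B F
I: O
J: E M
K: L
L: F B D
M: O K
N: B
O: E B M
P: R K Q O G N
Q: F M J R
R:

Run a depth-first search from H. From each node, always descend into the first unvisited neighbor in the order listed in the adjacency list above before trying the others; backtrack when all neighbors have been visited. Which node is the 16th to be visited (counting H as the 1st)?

J

Visit H
H → K
K → L
L → F
F → B
B → G
G → N
F → M
M → O
O → E
L → D
D → I
H → P
P → R
P → Q
Q → J
H → C

Visit order: H, K, L, F, B, G, N, M, O, E, D, I, P, R, Q, J, C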